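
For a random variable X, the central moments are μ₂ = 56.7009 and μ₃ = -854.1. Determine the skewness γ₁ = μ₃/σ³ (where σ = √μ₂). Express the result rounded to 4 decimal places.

σ = √μ₂ = √56.7009 = 7.53000
σ³ = μ₂^(3/2) = 426.95778
γ₁ = μ₃/σ³ = -854.1 / 426.95778 ≈ -2.0004

-2.0004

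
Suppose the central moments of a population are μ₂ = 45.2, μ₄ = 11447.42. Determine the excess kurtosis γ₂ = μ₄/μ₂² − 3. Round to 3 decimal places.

2.603

μ₂² = 45.2² = 2043.04000
μ₄/μ₂² = 11447.42 / 2043.04000 = 5.60313
γ₂ = 5.60313 − 3 ≈ 2.603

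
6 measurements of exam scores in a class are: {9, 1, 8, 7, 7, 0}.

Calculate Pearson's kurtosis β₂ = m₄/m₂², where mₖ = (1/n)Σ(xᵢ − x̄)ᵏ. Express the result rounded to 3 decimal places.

1.571

x̄ = 5.3333
Σ(xᵢ − x̄)² = 73.3333 ⇒ m₂ = 12.22222
Σ(xᵢ − x̄)⁴ = 1408.4444 ⇒ m₄ = 234.74074
m₂² = 149.38272
β₂ = m₄/m₂² = 234.74074 / 149.38272 ≈ 1.571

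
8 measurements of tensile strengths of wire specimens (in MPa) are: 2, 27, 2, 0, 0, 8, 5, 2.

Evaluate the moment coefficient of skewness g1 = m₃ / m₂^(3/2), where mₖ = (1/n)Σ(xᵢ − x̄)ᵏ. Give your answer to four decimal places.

x̄ = (2 + 27 + 2 + 0 + 0 + 8 + 5 + 2) / 8 = 5.7500
deviations (xᵢ − x̄): -3.7500, 21.2500, -3.7500, -5.7500, -5.7500, 2.2500, -0.7500, -3.7500
Σ(xᵢ − x̄)² = 565.5000 ⇒ m₂ = 565.5000/8 = 70.68750
Σ(xᵢ − x̄)³ = 9068.2500 ⇒ m₃ = 9068.2500/8 = 1133.53125
m₂^(3/2) = 70.68750^(1.5) = 594.31123
g1 = m₃ / m₂^(3/2) = 1133.53125 / 594.31123 ≈ 1.9073

1.9073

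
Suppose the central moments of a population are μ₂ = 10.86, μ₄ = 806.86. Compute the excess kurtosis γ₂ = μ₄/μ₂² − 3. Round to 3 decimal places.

μ₂² = 10.86² = 117.93960
μ₄/μ₂² = 806.86 / 117.93960 = 6.84130
γ₂ = 6.84130 − 3 ≈ 3.841

3.841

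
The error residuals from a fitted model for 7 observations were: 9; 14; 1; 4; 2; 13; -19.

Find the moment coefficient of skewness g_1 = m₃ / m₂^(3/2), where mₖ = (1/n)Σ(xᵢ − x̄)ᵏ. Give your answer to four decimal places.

-1.1782

x̄ = (9 + 14 + 1 + 4 + 2 + 13 - 19) / 7 = 3.4286
deviations (xᵢ − x̄): 5.5714, 10.5714, -2.4286, 0.5714, -1.4286, 9.5714, -22.4286
Σ(xᵢ − x̄)² = 745.7143 ⇒ m₂ = 745.7143/7 = 106.53061
Σ(xᵢ − x̄)³ = -9068.3265 ⇒ m₃ = -9068.3265/7 = -1295.47522
m₂^(3/2) = 106.53061^(1.5) = 1099.54152
g_1 = m₃ / m₂^(3/2) = -1295.47522 / 1099.54152 ≈ -1.1782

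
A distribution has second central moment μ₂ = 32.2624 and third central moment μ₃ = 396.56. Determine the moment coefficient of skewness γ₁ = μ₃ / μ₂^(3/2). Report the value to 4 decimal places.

σ = √μ₂ = √32.2624 = 5.68000
σ³ = μ₂^(3/2) = 183.25043
γ₁ = μ₃/σ³ = 396.56 / 183.25043 ≈ 2.1640

2.1640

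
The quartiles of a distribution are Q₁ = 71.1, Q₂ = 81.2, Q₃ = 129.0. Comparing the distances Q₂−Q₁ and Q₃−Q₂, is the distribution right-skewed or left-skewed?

right-skewed

Q₂ − Q₁ = 10.1;  Q₃ − Q₂ = 47.8
Q₃ − Q₂ > Q₂ − Q₁ ⇒ the upper half is more spread out ⇒ right-skewed.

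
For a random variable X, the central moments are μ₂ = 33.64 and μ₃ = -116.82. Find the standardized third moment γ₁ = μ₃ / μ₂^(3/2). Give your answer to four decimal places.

-0.5987

σ = √μ₂ = √33.64 = 5.80000
σ³ = μ₂^(3/2) = 195.11200
γ₁ = μ₃/σ³ = -116.82 / 195.11200 ≈ -0.5987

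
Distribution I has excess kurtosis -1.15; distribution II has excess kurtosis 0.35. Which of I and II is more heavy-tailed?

Higher excess kurtosis ⇒ heavier tails relative to the normal distribution.
-1.15 vs 0.35: the larger is 0.35, so II has heavier tails. (II is leptokurtic — heavier-than-normal tails; the other is platykurtic.)

II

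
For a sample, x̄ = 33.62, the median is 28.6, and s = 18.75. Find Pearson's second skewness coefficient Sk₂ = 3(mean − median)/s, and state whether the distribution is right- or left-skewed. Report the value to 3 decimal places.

Sk₂ = 3(33.62 − 28.6) / 18.75 = 3 × 5.0200 / 18.75
    = 15.0600 / 18.75 ≈ 0.803
Sk₂ > 0 ⇒ mean > median ⇒ right-skewed (positive skew).

0.803, right-skewed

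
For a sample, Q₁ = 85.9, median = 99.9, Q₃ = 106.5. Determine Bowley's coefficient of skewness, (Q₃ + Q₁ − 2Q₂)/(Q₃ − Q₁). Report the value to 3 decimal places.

-0.359

numerator: Q₃ + Q₁ − 2Q₂ = 106.5 + 85.9 − 2×99.9 = -7.4000
denominator: Q₃ − Q₁ = 106.5 − 85.9 = 20.6000
Bowley skewness = -7.4000 / 20.6000 ≈ -0.359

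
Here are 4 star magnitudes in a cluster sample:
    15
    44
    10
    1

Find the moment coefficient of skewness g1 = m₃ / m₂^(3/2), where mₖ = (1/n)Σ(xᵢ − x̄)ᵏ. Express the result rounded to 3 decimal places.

x̄ = (15 + 44 + 10 + 1) / 4 = 17.5000
deviations (xᵢ − x̄): -2.5000, 26.5000, -7.5000, -16.5000
Σ(xᵢ − x̄)² = 1037.0000 ⇒ m₂ = 1037.0000/4 = 259.25000
Σ(xᵢ − x̄)³ = 13680.0000 ⇒ m₃ = 13680.0000/4 = 3420.00000
m₂^(3/2) = 259.25000^(1.5) = 4174.24704
g1 = m₃ / m₂^(3/2) = 3420.00000 / 4174.24704 ≈ 0.819

0.819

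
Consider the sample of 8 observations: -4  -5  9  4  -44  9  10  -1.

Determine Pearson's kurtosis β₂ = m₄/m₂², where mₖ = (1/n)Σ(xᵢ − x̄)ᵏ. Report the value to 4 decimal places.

x̄ = -2.7500
Σ(xᵢ − x̄)² = 2195.5000 ⇒ m₂ = 274.43750
Σ(xᵢ − x̄)⁴ = 2961977.4063 ⇒ m₄ = 370247.17578
m₂² = 75315.94141
β₂ = m₄/m₂² = 370247.17578 / 75315.94141 ≈ 4.9159

4.9159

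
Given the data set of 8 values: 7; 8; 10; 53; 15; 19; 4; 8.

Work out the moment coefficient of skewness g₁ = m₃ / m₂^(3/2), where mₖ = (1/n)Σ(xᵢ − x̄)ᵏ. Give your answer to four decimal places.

1.8916

x̄ = (7 + 8 + 10 + 53 + 15 + 19 + 4 + 8) / 8 = 15.5000
deviations (xᵢ − x̄): -8.5000, -7.5000, -5.5000, 37.5000, -0.5000, 3.5000, -11.5000, -7.5000
Σ(xᵢ − x̄)² = 1766.0000 ⇒ m₂ = 1766.0000/8 = 220.75000
Σ(xᵢ − x̄)³ = 49632.0000 ⇒ m₃ = 49632.0000/8 = 6204.00000
m₂^(3/2) = 220.75000^(1.5) = 3279.82799
g₁ = m₃ / m₂^(3/2) = 6204.00000 / 3279.82799 ≈ 1.8916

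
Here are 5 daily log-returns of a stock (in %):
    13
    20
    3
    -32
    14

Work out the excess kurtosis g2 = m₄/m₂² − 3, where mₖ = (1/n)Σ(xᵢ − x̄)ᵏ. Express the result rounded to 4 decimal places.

x̄ = 3.6000
Σ(xᵢ − x̄)² = 1733.2000 ⇒ m₂ = 346.64000
Σ(xᵢ − x̄)⁴ = 1698047.0560 ⇒ m₄ = 339609.41120
m₂² = 120159.28960
g2 = m₄/m₂² − 3 = 2.82633 − 3 ≈ -0.1737

-0.1737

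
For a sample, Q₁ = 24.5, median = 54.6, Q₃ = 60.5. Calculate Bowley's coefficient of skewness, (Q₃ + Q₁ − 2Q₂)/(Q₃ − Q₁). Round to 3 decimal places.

-0.672

numerator: Q₃ + Q₁ − 2Q₂ = 60.5 + 24.5 − 2×54.6 = -24.2000
denominator: Q₃ − Q₁ = 60.5 − 24.5 = 36.0000
Bowley skewness = -24.2000 / 36.0000 ≈ -0.672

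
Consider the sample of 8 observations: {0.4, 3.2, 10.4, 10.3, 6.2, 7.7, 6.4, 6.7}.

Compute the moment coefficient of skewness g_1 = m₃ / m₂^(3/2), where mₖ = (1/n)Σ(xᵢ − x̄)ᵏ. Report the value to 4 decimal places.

-0.5058

x̄ = (0.4 + 3.2 + 10.4 + 10.3 + 6.2 + 7.7 + 6.4 + 6.7) / 8 = 6.4125
deviations (xᵢ − x̄): -6.0125, -3.2125, 3.9875, 3.8875, -0.2125, 1.2875, -0.0125, 0.2875
Σ(xᵢ − x̄)² = 79.2688 ⇒ m₂ = 79.2688/8 = 9.90859
Σ(xᵢ − x̄)³ = -126.2056 ⇒ m₃ = -126.2056/8 = -15.77570
m₂^(3/2) = 9.90859^(1.5) = 31.19019
g_1 = m₃ / m₂^(3/2) = -15.77570 / 31.19019 ≈ -0.5058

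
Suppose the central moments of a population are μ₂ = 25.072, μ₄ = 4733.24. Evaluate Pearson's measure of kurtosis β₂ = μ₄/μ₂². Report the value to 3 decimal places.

μ₂² = 25.072² = 628.60518
μ₄/μ₂² = 4733.24 / 628.60518 = 7.52975
β₂ ≈ 7.530

7.530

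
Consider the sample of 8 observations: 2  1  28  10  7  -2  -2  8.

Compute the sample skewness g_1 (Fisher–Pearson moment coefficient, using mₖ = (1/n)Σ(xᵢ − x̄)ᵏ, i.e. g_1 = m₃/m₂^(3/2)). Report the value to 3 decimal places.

1.380

x̄ = (2 + 1 + 28 + 10 + 7 - 2 - 2 + 8) / 8 = 6.5000
deviations (xᵢ − x̄): -4.5000, -5.5000, 21.5000, 3.5000, 0.5000, -8.5000, -8.5000, 1.5000
Σ(xᵢ − x̄)² = 672.0000 ⇒ m₂ = 672.0000/8 = 84.00000
Σ(xᵢ − x̄)³ = 8499.0000 ⇒ m₃ = 8499.0000/8 = 1062.37500
m₂^(3/2) = 84.00000^(1.5) = 769.87272
g_1 = m₃ / m₂^(3/2) = 1062.37500 / 769.87272 ≈ 1.380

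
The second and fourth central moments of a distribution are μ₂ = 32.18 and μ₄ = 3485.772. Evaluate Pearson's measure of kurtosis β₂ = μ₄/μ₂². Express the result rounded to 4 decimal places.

3.3661

μ₂² = 32.18² = 1035.55240
μ₄/μ₂² = 3485.772 / 1035.55240 = 3.36610
β₂ ≈ 3.3661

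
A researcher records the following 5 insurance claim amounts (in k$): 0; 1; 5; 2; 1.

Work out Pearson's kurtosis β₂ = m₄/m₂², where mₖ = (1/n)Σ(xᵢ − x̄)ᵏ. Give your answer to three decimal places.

2.652

x̄ = 1.8000
Σ(xᵢ − x̄)² = 14.8000 ⇒ m₂ = 2.96000
Σ(xᵢ − x̄)⁴ = 116.1760 ⇒ m₄ = 23.23520
m₂² = 8.76160
β₂ = m₄/m₂² = 23.23520 / 8.76160 ≈ 2.652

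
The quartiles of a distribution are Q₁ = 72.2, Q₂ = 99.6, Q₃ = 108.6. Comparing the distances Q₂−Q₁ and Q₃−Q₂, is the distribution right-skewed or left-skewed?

Q₂ − Q₁ = 27.4;  Q₃ − Q₂ = 9.0
Q₂ − Q₁ > Q₃ − Q₂ ⇒ the lower half is more spread out ⇒ left-skewed.

left-skewed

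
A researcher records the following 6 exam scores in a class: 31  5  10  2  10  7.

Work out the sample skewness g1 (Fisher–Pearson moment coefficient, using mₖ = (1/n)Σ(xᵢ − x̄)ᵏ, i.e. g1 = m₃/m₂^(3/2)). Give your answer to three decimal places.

x̄ = (31 + 5 + 10 + 2 + 10 + 7) / 6 = 10.8333
deviations (xᵢ − x̄): 20.1667, -5.8333, -0.8333, -8.8333, -0.8333, -3.8333
Σ(xᵢ − x̄)² = 534.8333 ⇒ m₂ = 534.8333/6 = 89.13889
Σ(xᵢ − x̄)³ = 7256.4444 ⇒ m₃ = 7256.4444/6 = 1209.40741
m₂^(3/2) = 89.13889^(1.5) = 841.59050
g1 = m₃ / m₂^(3/2) = 1209.40741 / 841.59050 ≈ 1.437

1.437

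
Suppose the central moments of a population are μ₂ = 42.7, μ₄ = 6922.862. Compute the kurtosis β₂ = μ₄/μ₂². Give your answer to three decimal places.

μ₂² = 42.7² = 1823.29000
μ₄/μ₂² = 6922.862 / 1823.29000 = 3.79691
β₂ ≈ 3.797

3.797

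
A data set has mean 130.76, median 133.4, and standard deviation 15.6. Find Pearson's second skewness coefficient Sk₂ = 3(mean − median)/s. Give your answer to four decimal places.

-0.5077

Sk₂ = 3(130.76 − 133.4) / 15.6 = 3 × -2.6400 / 15.6
    = -7.9200 / 15.6 ≈ -0.5077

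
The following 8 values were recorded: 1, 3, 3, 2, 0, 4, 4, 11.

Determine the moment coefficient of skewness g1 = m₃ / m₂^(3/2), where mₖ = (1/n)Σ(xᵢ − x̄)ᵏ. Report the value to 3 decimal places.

1.478

x̄ = (1 + 3 + 3 + 2 + 0 + 4 + 4 + 11) / 8 = 3.5000
deviations (xᵢ − x̄): -2.5000, -0.5000, -0.5000, -1.5000, -3.5000, 0.5000, 0.5000, 7.5000
Σ(xᵢ − x̄)² = 78.0000 ⇒ m₂ = 78.0000/8 = 9.75000
Σ(xᵢ − x̄)³ = 360.0000 ⇒ m₃ = 360.0000/8 = 45.00000
m₂^(3/2) = 9.75000^(1.5) = 30.44437
g1 = m₃ / m₂^(3/2) = 45.00000 / 30.44437 ≈ 1.478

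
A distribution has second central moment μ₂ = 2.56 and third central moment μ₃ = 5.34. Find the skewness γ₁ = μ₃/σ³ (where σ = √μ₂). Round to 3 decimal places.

σ = √μ₂ = √2.56 = 1.60000
σ³ = μ₂^(3/2) = 4.09600
γ₁ = μ₃/σ³ = 5.34 / 4.09600 ≈ 1.304

1.304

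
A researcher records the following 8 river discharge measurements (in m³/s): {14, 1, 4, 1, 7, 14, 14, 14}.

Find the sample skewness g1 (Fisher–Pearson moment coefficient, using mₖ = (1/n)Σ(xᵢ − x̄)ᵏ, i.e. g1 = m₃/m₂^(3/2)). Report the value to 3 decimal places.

-0.255

x̄ = (14 + 1 + 4 + 1 + 7 + 14 + 14 + 14) / 8 = 8.6250
deviations (xᵢ − x̄): 5.3750, -7.6250, -4.6250, -7.6250, -1.6250, 5.3750, 5.3750, 5.3750
Σ(xᵢ − x̄)² = 255.8750 ⇒ m₂ = 255.8750/8 = 31.98438
Σ(xᵢ − x̄)³ = -368.7188 ⇒ m₃ = -368.7188/8 = -46.08984
m₂^(3/2) = 31.98438^(1.5) = 180.88677
g1 = m₃ / m₂^(3/2) = -46.08984 / 180.88677 ≈ -0.255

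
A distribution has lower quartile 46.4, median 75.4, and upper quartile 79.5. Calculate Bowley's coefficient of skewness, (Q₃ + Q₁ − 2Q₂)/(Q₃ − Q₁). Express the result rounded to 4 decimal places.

-0.7523

numerator: Q₃ + Q₁ − 2Q₂ = 79.5 + 46.4 − 2×75.4 = -24.9000
denominator: Q₃ − Q₁ = 79.5 − 46.4 = 33.1000
Bowley skewness = -24.9000 / 33.1000 ≈ -0.7523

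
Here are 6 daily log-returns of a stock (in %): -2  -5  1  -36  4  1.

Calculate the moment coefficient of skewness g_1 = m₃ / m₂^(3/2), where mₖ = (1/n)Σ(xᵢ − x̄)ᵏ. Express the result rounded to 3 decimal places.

-1.625

x̄ = (-2 - 5 + 1 - 36 + 4 + 1) / 6 = -6.1667
deviations (xᵢ − x̄): 4.1667, 1.1667, 7.1667, -29.8333, 10.1667, 7.1667
Σ(xᵢ − x̄)² = 1114.8333 ⇒ m₂ = 1114.8333/6 = 185.80556
Σ(xᵢ − x̄)³ = -24691.5556 ⇒ m₃ = -24691.5556/6 = -4115.25926
m₂^(3/2) = 185.80556^(1.5) = 2532.72503
g_1 = m₃ / m₂^(3/2) = -4115.25926 / 2532.72503 ≈ -1.625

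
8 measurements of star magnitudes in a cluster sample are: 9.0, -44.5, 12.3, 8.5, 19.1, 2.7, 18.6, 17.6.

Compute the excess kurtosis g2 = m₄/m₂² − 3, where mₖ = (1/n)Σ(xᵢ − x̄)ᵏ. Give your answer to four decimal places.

2.3158

x̄ = 5.4125
Σ(xᵢ − x̄)² = 3078.2488 ⇒ m₂ = 384.78109
Σ(xᵢ − x̄)⁴ = 6296332.2680 ⇒ m₄ = 787041.53350
m₂² = 148056.49011
g2 = m₄/m₂² − 3 = 5.31582 − 3 ≈ 2.3158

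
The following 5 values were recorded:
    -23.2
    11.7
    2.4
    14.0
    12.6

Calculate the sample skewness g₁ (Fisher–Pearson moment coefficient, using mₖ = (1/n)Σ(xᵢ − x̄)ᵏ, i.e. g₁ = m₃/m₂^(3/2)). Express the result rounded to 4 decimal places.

-1.2184

x̄ = (-23.2 + 11.7 + 2.4 + 14.0 + 12.6) / 5 = 3.5000
deviations (xᵢ − x̄): -26.7000, 8.2000, -1.1000, 10.5000, 9.1000
Σ(xᵢ − x̄)² = 974.4000 ⇒ m₂ = 974.4000/5 = 194.88000
Σ(xᵢ − x̄)³ = -16572.9300 ⇒ m₃ = -16572.9300/5 = -3314.58600
m₂^(3/2) = 194.88000^(1.5) = 2720.51363
g₁ = m₃ / m₂^(3/2) = -3314.58600 / 2720.51363 ≈ -1.2184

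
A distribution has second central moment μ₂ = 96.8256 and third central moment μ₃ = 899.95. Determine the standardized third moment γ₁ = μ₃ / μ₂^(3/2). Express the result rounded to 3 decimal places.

0.945

σ = √μ₂ = √96.8256 = 9.84000
σ³ = μ₂^(3/2) = 952.76390
γ₁ = μ₃/σ³ = 899.95 / 952.76390 ≈ 0.945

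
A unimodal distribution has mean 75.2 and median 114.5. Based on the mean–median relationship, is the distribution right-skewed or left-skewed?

left-skewed

mean − median = 75.2 − 114.5 = -39.3
mean < median ⇒ the longer tail is on the left ⇒ left-skewed (negatively skewed).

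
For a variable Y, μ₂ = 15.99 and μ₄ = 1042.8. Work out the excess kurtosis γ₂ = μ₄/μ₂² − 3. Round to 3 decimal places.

1.079

μ₂² = 15.99² = 255.68010
μ₄/μ₂² = 1042.8 / 255.68010 = 4.07853
γ₂ = 4.07853 − 3 ≈ 1.079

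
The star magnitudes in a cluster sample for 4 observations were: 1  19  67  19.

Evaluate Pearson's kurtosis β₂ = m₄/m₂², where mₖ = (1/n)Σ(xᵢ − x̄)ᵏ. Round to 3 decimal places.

x̄ = 26.5000
Σ(xᵢ − x̄)² = 2403.0000 ⇒ m₂ = 600.75000
Σ(xᵢ − x̄)⁴ = 3119573.2500 ⇒ m₄ = 779893.31250
m₂² = 360900.56250
β₂ = m₄/m₂² = 779893.31250 / 360900.56250 ≈ 2.161

2.161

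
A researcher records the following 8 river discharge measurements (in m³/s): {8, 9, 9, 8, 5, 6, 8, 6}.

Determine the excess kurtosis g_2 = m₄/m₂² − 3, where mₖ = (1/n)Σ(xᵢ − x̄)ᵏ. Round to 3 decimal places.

-1.306

x̄ = 7.3750
Σ(xᵢ − x̄)² = 15.8750 ⇒ m₂ = 1.98438
Σ(xᵢ − x̄)⁴ = 53.3691 ⇒ m₄ = 6.67114
m₂² = 3.93774
g_2 = m₄/m₂² − 3 = 1.69415 − 3 ≈ -1.306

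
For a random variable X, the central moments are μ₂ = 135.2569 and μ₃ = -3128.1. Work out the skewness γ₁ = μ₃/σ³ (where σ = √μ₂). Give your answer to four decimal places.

σ = √μ₂ = √135.2569 = 11.63000
σ³ = μ₂^(3/2) = 1573.03775
γ₁ = μ₃/σ³ = -3128.1 / 1573.03775 ≈ -1.9886

-1.9886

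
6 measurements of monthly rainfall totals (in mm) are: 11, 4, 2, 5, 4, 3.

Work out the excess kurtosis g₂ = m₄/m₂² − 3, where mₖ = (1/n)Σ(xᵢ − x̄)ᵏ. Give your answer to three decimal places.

x̄ = 4.8333
Σ(xᵢ − x̄)² = 50.8333 ⇒ m₂ = 8.47222
Σ(xᵢ − x̄)⁴ = 1522.8194 ⇒ m₄ = 253.80324
m₂² = 71.77855
g₂ = m₄/m₂² − 3 = 3.53592 − 3 ≈ 0.536

0.536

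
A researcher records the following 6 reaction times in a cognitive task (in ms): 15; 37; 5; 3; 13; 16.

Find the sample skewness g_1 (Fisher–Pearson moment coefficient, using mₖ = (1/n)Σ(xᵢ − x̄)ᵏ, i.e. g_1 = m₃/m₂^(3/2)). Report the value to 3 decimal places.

x̄ = (15 + 37 + 5 + 3 + 13 + 16) / 6 = 14.8333
deviations (xᵢ − x̄): 0.1667, 22.1667, -9.8333, -11.8333, -1.8333, 1.1667
Σ(xᵢ − x̄)² = 732.8333 ⇒ m₂ = 732.8333/6 = 122.13889
Σ(xᵢ − x̄)³ = 8279.4444 ⇒ m₃ = 8279.4444/6 = 1379.90741
m₂^(3/2) = 122.13889^(1.5) = 1349.83582
g_1 = m₃ / m₂^(3/2) = 1379.90741 / 1349.83582 ≈ 1.022

1.022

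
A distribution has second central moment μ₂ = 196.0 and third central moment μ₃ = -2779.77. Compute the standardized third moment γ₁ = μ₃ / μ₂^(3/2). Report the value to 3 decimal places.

σ = √μ₂ = √196.0 = 14.00000
σ³ = μ₂^(3/2) = 2744.00000
γ₁ = μ₃/σ³ = -2779.77 / 2744.00000 ≈ -1.013

-1.013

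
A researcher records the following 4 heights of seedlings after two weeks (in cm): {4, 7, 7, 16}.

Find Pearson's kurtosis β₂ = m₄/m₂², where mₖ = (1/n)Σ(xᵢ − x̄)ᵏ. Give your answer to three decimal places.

2.185

x̄ = 8.5000
Σ(xᵢ − x̄)² = 81.0000 ⇒ m₂ = 20.25000
Σ(xᵢ − x̄)⁴ = 3584.2500 ⇒ m₄ = 896.06250
m₂² = 410.06250
β₂ = m₄/m₂² = 896.06250 / 410.06250 ≈ 2.185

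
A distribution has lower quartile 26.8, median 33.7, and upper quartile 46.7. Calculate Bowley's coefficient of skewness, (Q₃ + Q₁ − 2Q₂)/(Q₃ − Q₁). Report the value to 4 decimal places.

0.3065

numerator: Q₃ + Q₁ − 2Q₂ = 46.7 + 26.8 − 2×33.7 = 6.1000
denominator: Q₃ − Q₁ = 46.7 − 26.8 = 19.9000
Bowley skewness = 6.1000 / 19.9000 ≈ 0.3065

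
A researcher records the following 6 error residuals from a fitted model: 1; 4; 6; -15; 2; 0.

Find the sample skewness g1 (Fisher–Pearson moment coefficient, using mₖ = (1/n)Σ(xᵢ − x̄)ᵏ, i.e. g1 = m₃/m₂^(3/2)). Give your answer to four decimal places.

-1.4558

x̄ = (1 + 4 + 6 - 15 + 2 + 0) / 6 = -0.3333
deviations (xᵢ − x̄): 1.3333, 4.3333, 6.3333, -14.6667, 2.3333, 0.3333
Σ(xᵢ − x̄)² = 281.3333 ⇒ m₂ = 281.3333/6 = 46.88889
Σ(xᵢ − x̄)³ = -2804.4444 ⇒ m₃ = -2804.4444/6 = -467.40741
m₂^(3/2) = 46.88889^(1.5) = 321.07383
g1 = m₃ / m₂^(3/2) = -467.40741 / 321.07383 ≈ -1.4558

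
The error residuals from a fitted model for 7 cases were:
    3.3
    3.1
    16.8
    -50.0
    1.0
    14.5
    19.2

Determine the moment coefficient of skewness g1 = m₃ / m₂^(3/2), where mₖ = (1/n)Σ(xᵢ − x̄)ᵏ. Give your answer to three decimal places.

-1.640

x̄ = (3.3 + 3.1 + 16.8 - 50.0 + 1.0 + 14.5 + 19.2) / 7 = 1.1286
deviations (xᵢ − x̄): 2.1714, 1.9714, 15.6714, -51.1286, -0.1286, 13.3714, 18.0714
Σ(xᵢ − x̄)² = 3373.7143 ⇒ m₂ = 3373.7143/7 = 481.95918
Σ(xᵢ − x̄)³ = -121497.6217 ⇒ m₃ = -121497.6217/7 = -17356.80310
m₂^(3/2) = 481.95918^(1.5) = 10580.72410
g1 = m₃ / m₂^(3/2) = -17356.80310 / 10580.72410 ≈ -1.640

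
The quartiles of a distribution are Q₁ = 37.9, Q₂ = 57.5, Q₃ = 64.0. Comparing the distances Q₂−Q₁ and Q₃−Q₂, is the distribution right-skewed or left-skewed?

Q₂ − Q₁ = 19.6;  Q₃ − Q₂ = 6.5
Q₂ − Q₁ > Q₃ − Q₂ ⇒ the lower half is more spread out ⇒ left-skewed.

left-skewed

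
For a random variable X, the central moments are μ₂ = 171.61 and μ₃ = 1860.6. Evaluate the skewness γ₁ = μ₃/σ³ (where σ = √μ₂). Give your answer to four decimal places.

0.8276

σ = √μ₂ = √171.61 = 13.10000
σ³ = μ₂^(3/2) = 2248.09100
γ₁ = μ₃/σ³ = 1860.6 / 2248.09100 ≈ 0.8276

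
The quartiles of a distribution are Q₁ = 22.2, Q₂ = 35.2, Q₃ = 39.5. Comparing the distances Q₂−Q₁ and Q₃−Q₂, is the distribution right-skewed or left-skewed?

Q₂ − Q₁ = 13.0;  Q₃ − Q₂ = 4.3
Q₂ − Q₁ > Q₃ − Q₂ ⇒ the lower half is more spread out ⇒ left-skewed.

left-skewed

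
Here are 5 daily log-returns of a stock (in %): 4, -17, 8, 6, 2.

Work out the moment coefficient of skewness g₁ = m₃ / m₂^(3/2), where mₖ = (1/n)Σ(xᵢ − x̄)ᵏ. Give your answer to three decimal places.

-1.319

x̄ = (4 - 17 + 8 + 6 + 2) / 5 = 0.6000
deviations (xᵢ − x̄): 3.4000, -17.6000, 7.4000, 5.4000, 1.4000
Σ(xᵢ − x̄)² = 407.2000 ⇒ m₂ = 407.2000/5 = 81.44000
Σ(xᵢ − x̄)³ = -4847.0400 ⇒ m₃ = -4847.0400/5 = -969.40800
m₂^(3/2) = 81.44000^(1.5) = 734.94806
g₁ = m₃ / m₂^(3/2) = -969.40800 / 734.94806 ≈ -1.319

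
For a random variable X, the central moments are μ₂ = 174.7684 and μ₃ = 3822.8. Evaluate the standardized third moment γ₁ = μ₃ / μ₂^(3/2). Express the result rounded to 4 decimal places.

1.6546

σ = √μ₂ = √174.7684 = 13.22000
σ³ = μ₂^(3/2) = 2310.43825
γ₁ = μ₃/σ³ = 3822.8 / 2310.43825 ≈ 1.6546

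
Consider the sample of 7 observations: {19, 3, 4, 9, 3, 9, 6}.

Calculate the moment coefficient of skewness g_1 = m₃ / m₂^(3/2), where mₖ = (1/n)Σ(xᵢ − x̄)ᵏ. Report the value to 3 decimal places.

1.254

x̄ = (19 + 3 + 4 + 9 + 3 + 9 + 6) / 7 = 7.5714
deviations (xᵢ − x̄): 11.4286, -4.5714, -3.5714, 1.4286, -4.5714, 1.4286, -1.5714
Σ(xᵢ − x̄)² = 191.7143 ⇒ m₂ = 191.7143/7 = 27.38776
Σ(xᵢ − x̄)³ = 1258.0408 ⇒ m₃ = 1258.0408/7 = 179.72012
m₂^(3/2) = 27.38776^(1.5) = 143.32919
g_1 = m₃ / m₂^(3/2) = 179.72012 / 143.32919 ≈ 1.254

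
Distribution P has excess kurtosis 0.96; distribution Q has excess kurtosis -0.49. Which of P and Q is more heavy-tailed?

P

Higher excess kurtosis ⇒ heavier tails relative to the normal distribution.
0.96 vs -0.49: the larger is 0.96, so P has heavier tails. (P is leptokurtic — heavier-than-normal tails; the other is platykurtic.)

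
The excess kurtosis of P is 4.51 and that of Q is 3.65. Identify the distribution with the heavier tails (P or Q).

P

Higher excess kurtosis ⇒ heavier tails relative to the normal distribution.
4.51 vs 3.65: the larger is 4.51, so P has heavier tails.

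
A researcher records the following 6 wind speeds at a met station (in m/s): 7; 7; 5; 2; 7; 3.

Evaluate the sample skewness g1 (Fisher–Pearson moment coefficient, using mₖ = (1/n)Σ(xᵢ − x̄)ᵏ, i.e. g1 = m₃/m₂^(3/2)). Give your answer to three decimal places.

x̄ = (7 + 7 + 5 + 2 + 7 + 3) / 6 = 5.1667
deviations (xᵢ − x̄): 1.8333, 1.8333, -0.1667, -3.1667, 1.8333, -2.1667
Σ(xᵢ − x̄)² = 24.8333 ⇒ m₂ = 24.8333/6 = 4.13889
Σ(xᵢ − x̄)³ = -23.4444 ⇒ m₃ = -23.4444/6 = -3.90741
m₂^(3/2) = 4.13889^(1.5) = 8.42026
g1 = m₃ / m₂^(3/2) = -3.90741 / 8.42026 ≈ -0.464

-0.464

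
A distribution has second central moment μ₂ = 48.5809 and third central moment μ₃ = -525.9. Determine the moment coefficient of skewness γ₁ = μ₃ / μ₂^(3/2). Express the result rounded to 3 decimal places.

-1.553

σ = √μ₂ = √48.5809 = 6.97000
σ³ = μ₂^(3/2) = 338.60887
γ₁ = μ₃/σ³ = -525.9 / 338.60887 ≈ -1.553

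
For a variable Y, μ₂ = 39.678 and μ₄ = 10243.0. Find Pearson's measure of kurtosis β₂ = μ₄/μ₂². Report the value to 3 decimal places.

6.506

μ₂² = 39.678² = 1574.34368
μ₄/μ₂² = 10243.0 / 1574.34368 = 6.50620
β₂ ≈ 6.506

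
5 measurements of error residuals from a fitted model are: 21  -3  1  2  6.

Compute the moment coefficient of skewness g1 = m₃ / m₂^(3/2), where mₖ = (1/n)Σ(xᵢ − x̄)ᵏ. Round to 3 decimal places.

x̄ = (21 - 3 + 1 + 2 + 6) / 5 = 5.4000
deviations (xᵢ − x̄): 15.6000, -8.4000, -4.4000, -3.4000, 0.6000
Σ(xᵢ − x̄)² = 345.2000 ⇒ m₂ = 345.2000/5 = 69.04000
Σ(xᵢ − x̄)³ = 3079.4400 ⇒ m₃ = 3079.4400/5 = 615.88800
m₂^(3/2) = 69.04000^(1.5) = 573.65552
g1 = m₃ / m₂^(3/2) = 615.88800 / 573.65552 ≈ 1.074

1.074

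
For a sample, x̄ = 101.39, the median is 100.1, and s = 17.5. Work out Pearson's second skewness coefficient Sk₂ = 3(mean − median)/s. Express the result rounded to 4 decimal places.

Sk₂ = 3(101.39 − 100.1) / 17.5 = 3 × 1.2900 / 17.5
    = 3.8700 / 17.5 ≈ 0.2211

0.2211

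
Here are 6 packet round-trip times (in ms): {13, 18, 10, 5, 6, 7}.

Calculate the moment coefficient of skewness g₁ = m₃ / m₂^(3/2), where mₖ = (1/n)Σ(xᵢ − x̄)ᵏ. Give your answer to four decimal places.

0.6917

x̄ = (13 + 18 + 10 + 5 + 6 + 7) / 6 = 9.8333
deviations (xᵢ − x̄): 3.1667, 8.1667, 0.1667, -4.8333, -3.8333, -2.8333
Σ(xᵢ − x̄)² = 122.8333 ⇒ m₂ = 122.8333/6 = 20.47222
Σ(xᵢ − x̄)³ = 384.4444 ⇒ m₃ = 384.4444/6 = 64.07407
m₂^(3/2) = 20.47222^(1.5) = 92.62911
g₁ = m₃ / m₂^(3/2) = 64.07407 / 92.62911 ≈ 0.6917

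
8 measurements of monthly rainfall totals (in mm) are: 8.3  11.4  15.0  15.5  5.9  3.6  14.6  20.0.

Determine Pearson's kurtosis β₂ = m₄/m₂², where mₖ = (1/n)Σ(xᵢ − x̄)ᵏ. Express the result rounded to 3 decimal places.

1.887

x̄ = 11.7875
Σ(xᵢ − x̄)² = 213.4688 ⇒ m₂ = 26.68359
Σ(xᵢ − x̄)⁴ = 10751.0516 ⇒ m₄ = 1343.88145
m₂² = 712.01418
β₂ = m₄/m₂² = 1343.88145 / 712.01418 ≈ 1.887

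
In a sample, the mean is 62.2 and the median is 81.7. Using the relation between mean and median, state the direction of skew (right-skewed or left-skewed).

mean − median = 62.2 − 81.7 = -19.5
mean < median ⇒ the longer tail is on the left ⇒ left-skewed (negatively skewed).

left-skewed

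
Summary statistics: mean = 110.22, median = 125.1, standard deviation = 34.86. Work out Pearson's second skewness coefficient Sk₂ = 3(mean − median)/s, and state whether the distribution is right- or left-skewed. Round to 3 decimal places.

Sk₂ = 3(110.22 − 125.1) / 34.86 = 3 × -14.8800 / 34.86
    = -44.6400 / 34.86 ≈ -1.281
Sk₂ < 0 ⇒ mean < median ⇒ left-skewed (negative skew).

-1.281, left-skewed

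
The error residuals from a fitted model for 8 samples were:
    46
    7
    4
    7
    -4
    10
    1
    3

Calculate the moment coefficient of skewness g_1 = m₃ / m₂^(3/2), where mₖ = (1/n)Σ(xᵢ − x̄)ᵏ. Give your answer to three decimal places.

1.918

x̄ = (46 + 7 + 4 + 7 - 4 + 10 + 1 + 3) / 8 = 9.2500
deviations (xᵢ − x̄): 36.7500, -2.2500, -5.2500, -2.2500, -13.2500, 0.7500, -8.2500, -6.2500
Σ(xᵢ − x̄)² = 1671.5000 ⇒ m₂ = 1671.5000/8 = 208.93750
Σ(xᵢ − x̄)³ = 46334.2500 ⇒ m₃ = 46334.2500/8 = 5791.78125
m₂^(3/2) = 208.93750^(1.5) = 3020.12272
g_1 = m₃ / m₂^(3/2) = 5791.78125 / 3020.12272 ≈ 1.918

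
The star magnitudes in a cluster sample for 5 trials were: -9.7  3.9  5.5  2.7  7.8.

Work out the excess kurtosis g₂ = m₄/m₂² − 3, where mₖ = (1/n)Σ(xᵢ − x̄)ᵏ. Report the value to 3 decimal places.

-0.100

x̄ = 2.0400
Σ(xᵢ − x̄)² = 186.8720 ⇒ m₂ = 37.37440
Σ(xᵢ − x̄)⁴ = 20252.6782 ⇒ m₄ = 4050.53565
m₂² = 1396.84578
g₂ = m₄/m₂² − 3 = 2.89977 − 3 ≈ -0.100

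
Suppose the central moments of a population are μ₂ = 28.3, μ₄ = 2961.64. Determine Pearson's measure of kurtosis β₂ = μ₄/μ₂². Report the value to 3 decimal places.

3.698

μ₂² = 28.3² = 800.89000
μ₄/μ₂² = 2961.64 / 800.89000 = 3.69794
β₂ ≈ 3.698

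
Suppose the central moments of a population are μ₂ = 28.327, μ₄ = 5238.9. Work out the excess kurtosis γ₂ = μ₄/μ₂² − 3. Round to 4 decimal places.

3.5289

μ₂² = 28.327² = 802.41893
μ₄/μ₂² = 5238.9 / 802.41893 = 6.52888
γ₂ = 6.52888 − 3 ≈ 3.5289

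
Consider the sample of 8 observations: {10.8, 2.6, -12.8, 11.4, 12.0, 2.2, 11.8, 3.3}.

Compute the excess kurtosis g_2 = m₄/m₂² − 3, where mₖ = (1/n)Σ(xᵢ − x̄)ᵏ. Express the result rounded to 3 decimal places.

x̄ = 5.1625
Σ(xᵢ − x̄)² = 502.9588 ⇒ m₂ = 62.86984
Σ(xᵢ − x̄)⁴ = 110886.5334 ⇒ m₄ = 13860.81668
m₂² = 3952.61725
g_2 = m₄/m₂² − 3 = 3.50674 − 3 ≈ 0.507

0.507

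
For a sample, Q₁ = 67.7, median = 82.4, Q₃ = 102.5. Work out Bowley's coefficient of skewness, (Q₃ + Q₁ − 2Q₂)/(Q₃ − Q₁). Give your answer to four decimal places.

numerator: Q₃ + Q₁ − 2Q₂ = 102.5 + 67.7 − 2×82.4 = 5.4000
denominator: Q₃ − Q₁ = 102.5 − 67.7 = 34.8000
Bowley skewness = 5.4000 / 34.8000 ≈ 0.1552

0.1552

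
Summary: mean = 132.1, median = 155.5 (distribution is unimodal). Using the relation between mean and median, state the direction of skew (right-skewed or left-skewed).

mean − median = 132.1 − 155.5 = -23.4
mean < median ⇒ the longer tail is on the left ⇒ left-skewed (negatively skewed).

left-skewed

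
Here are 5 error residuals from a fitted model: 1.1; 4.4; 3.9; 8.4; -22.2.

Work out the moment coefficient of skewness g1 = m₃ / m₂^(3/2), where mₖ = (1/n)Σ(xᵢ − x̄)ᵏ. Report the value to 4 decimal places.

-1.3282

x̄ = (1.1 + 4.4 + 3.9 + 8.4 - 22.2) / 5 = -0.8800
deviations (xᵢ − x̄): 1.9800, 5.2800, 4.7800, 9.2800, -21.3200
Σ(xᵢ − x̄)² = 595.3080 ⇒ m₂ = 595.3080/5 = 119.06160
Σ(xᵢ − x̄)³ = -8627.4895 ⇒ m₃ = -8627.4895/5 = -1725.49790
m₂^(3/2) = 119.06160^(1.5) = 1299.14484
g1 = m₃ / m₂^(3/2) = -1725.49790 / 1299.14484 ≈ -1.3282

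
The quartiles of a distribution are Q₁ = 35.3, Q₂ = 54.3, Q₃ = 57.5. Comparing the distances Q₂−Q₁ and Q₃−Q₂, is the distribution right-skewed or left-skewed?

Q₂ − Q₁ = 19.0;  Q₃ − Q₂ = 3.2
Q₂ − Q₁ > Q₃ − Q₂ ⇒ the lower half is more spread out ⇒ left-skewed.

left-skewed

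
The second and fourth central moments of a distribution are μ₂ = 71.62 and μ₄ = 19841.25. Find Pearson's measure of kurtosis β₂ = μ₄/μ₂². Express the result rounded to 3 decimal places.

3.868

μ₂² = 71.62² = 5129.42440
μ₄/μ₂² = 19841.25 / 5129.42440 = 3.86812
β₂ ≈ 3.868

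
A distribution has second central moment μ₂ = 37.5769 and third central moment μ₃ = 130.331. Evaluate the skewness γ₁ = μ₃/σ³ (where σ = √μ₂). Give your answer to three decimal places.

0.566

σ = √μ₂ = √37.5769 = 6.13000
σ³ = μ₂^(3/2) = 230.34640
γ₁ = μ₃/σ³ = 130.331 / 230.34640 ≈ 0.566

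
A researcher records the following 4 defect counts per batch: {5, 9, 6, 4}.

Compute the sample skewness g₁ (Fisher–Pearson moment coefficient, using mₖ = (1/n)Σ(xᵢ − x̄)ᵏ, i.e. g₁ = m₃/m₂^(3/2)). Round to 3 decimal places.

0.687

x̄ = (5 + 9 + 6 + 4) / 4 = 6.0000
deviations (xᵢ − x̄): -1.0000, 3.0000, 0.0000, -2.0000
Σ(xᵢ − x̄)² = 14.0000 ⇒ m₂ = 14.0000/4 = 3.50000
Σ(xᵢ − x̄)³ = 18.0000 ⇒ m₃ = 18.0000/4 = 4.50000
m₂^(3/2) = 3.50000^(1.5) = 6.54790
g₁ = m₃ / m₂^(3/2) = 4.50000 / 6.54790 ≈ 0.687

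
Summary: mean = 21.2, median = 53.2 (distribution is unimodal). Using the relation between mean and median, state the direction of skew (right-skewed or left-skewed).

left-skewed

mean − median = 21.2 − 53.2 = -32.0
mean < median ⇒ the longer tail is on the left ⇒ left-skewed (negatively skewed).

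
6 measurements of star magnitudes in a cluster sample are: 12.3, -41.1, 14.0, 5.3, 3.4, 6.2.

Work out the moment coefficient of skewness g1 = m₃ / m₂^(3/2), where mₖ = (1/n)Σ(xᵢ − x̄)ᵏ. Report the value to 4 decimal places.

-1.6248

x̄ = (12.3 - 41.1 + 14.0 + 5.3 + 3.4 + 6.2) / 6 = 0.0167
deviations (xᵢ − x̄): 12.2833, -41.1167, 13.9833, 5.2833, 3.3833, 6.1833
Σ(xᵢ − x̄)² = 2114.5883 ⇒ m₂ = 2114.5883/6 = 352.43139
Σ(xᵢ − x̄)³ = -64500.8844 ⇒ m₃ = -64500.8844/6 = -10750.14741
m₂^(3/2) = 352.43139^(1.5) = 6616.24947
g1 = m₃ / m₂^(3/2) = -10750.14741 / 6616.24947 ≈ -1.6248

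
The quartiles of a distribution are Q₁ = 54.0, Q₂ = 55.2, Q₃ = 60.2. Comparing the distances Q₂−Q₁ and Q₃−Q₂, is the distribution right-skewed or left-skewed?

right-skewed

Q₂ − Q₁ = 1.2;  Q₃ − Q₂ = 5.0
Q₃ − Q₂ > Q₂ − Q₁ ⇒ the upper half is more spread out ⇒ right-skewed.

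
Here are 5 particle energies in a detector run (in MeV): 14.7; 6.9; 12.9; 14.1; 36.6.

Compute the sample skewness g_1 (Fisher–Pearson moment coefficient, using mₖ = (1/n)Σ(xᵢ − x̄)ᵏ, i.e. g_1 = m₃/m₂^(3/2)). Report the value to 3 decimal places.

1.206

x̄ = (14.7 + 6.9 + 12.9 + 14.1 + 36.6) / 5 = 17.0400
deviations (xᵢ − x̄): -2.3400, -10.1400, -4.1400, -2.9400, 19.5600
Σ(xᵢ − x̄)² = 516.6720 ⇒ m₂ = 516.6720/5 = 103.33440
Σ(xᵢ − x̄)³ = 6331.7570 ⇒ m₃ = 6331.7570/5 = 1266.35141
m₂^(3/2) = 103.33440^(1.5) = 1050.43064
g_1 = m₃ / m₂^(3/2) = 1266.35141 / 1050.43064 ≈ 1.206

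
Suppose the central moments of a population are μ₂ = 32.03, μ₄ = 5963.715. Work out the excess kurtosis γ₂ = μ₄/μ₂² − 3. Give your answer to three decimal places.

μ₂² = 32.03² = 1025.92090
μ₄/μ₂² = 5963.715 / 1025.92090 = 5.81304
γ₂ = 5.81304 − 3 ≈ 2.813

2.813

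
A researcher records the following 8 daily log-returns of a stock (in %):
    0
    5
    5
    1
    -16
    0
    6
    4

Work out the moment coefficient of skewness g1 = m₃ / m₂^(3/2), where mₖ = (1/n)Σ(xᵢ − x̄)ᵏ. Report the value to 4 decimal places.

-1.7839

x̄ = (0 + 5 + 5 + 1 - 16 + 0 + 6 + 4) / 8 = 0.6250
deviations (xᵢ − x̄): -0.6250, 4.3750, 4.3750, 0.3750, -16.6250, -0.6250, 5.3750, 3.3750
Σ(xᵢ − x̄)² = 355.8750 ⇒ m₂ = 355.8750/8 = 44.48438
Σ(xᵢ − x̄)³ = -4234.2188 ⇒ m₃ = -4234.2188/8 = -529.27734
m₂^(3/2) = 44.48438^(1.5) = 296.69569
g1 = m₃ / m₂^(3/2) = -529.27734 / 296.69569 ≈ -1.7839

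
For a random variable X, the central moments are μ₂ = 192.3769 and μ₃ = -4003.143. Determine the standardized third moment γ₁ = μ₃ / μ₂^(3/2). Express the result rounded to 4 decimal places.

-1.5003

σ = √μ₂ = √192.3769 = 13.87000
σ³ = μ₂^(3/2) = 2668.26760
γ₁ = μ₃/σ³ = -4003.143 / 2668.26760 ≈ -1.5003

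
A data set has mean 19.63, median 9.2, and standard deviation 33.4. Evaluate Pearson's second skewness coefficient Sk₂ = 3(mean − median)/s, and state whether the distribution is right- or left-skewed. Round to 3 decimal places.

0.937, right-skewed

Sk₂ = 3(19.63 − 9.2) / 33.4 = 3 × 10.4300 / 33.4
    = 31.2900 / 33.4 ≈ 0.937
Sk₂ > 0 ⇒ mean > median ⇒ right-skewed (positive skew).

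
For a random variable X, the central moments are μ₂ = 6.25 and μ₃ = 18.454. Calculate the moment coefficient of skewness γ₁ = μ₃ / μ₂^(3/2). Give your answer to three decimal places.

σ = √μ₂ = √6.25 = 2.50000
σ³ = μ₂^(3/2) = 15.62500
γ₁ = μ₃/σ³ = 18.454 / 15.62500 ≈ 1.181

1.181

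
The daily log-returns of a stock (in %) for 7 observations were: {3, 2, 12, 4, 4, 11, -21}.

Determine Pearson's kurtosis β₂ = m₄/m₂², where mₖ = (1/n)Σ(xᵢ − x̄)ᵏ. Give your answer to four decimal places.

4.0974

x̄ = 2.1429
Σ(xᵢ − x̄)² = 718.8571 ⇒ m₂ = 102.69388
Σ(xᵢ − x̄)⁴ = 302477.8892 ⇒ m₄ = 43211.12703
m₂² = 10546.03249
β₂ = m₄/m₂² = 43211.12703 / 10546.03249 ≈ 4.0974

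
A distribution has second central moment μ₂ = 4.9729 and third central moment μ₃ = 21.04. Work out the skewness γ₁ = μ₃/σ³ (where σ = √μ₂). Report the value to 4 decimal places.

σ = √μ₂ = √4.9729 = 2.23000
σ³ = μ₂^(3/2) = 11.08957
γ₁ = μ₃/σ³ = 21.04 / 11.08957 ≈ 1.8973

1.8973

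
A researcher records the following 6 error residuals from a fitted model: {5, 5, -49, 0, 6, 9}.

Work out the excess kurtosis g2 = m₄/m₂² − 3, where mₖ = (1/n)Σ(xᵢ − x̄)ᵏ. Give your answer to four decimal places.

x̄ = -4.0000
Σ(xᵢ − x̄)² = 2472.0000 ⇒ m₂ = 412.00000
Σ(xᵢ − x̄)⁴ = 4152564.0000 ⇒ m₄ = 692094.00000
m₂² = 169744.00000
g2 = m₄/m₂² − 3 = 4.07728 − 3 ≈ 1.0773

1.0773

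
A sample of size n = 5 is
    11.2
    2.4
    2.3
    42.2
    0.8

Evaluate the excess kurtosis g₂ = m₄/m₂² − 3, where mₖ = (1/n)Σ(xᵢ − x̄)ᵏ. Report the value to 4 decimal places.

x̄ = 11.7800
Σ(xᵢ − x̄)² = 1224.1280 ⇒ m₂ = 244.82560
Σ(xᵢ − x̄)⁴ = 886674.3483 ⇒ m₄ = 177334.86967
m₂² = 59939.57442
g₂ = m₄/m₂² − 3 = 2.95856 − 3 ≈ -0.0414

-0.0414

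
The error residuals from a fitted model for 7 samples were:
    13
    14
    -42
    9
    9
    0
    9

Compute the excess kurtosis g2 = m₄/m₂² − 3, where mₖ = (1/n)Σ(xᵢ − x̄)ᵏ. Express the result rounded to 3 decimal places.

1.683

x̄ = 1.7143
Σ(xᵢ − x̄)² = 2351.4286 ⇒ m₂ = 335.91837
Σ(xᵢ − x̄)⁴ = 3699153.5743 ⇒ m₄ = 528450.51062
m₂² = 112841.14952
g2 = m₄/m₂² − 3 = 4.68314 − 3 ≈ 1.683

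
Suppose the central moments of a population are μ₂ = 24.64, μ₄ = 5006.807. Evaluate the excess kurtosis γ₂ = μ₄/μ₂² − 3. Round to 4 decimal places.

μ₂² = 24.64² = 607.12960
μ₄/μ₂² = 5006.807 / 607.12960 = 8.24669
γ₂ = 8.24669 − 3 ≈ 5.2467

5.2467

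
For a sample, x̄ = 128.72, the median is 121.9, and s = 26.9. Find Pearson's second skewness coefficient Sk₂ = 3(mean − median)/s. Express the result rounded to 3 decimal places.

0.761

Sk₂ = 3(128.72 − 121.9) / 26.9 = 3 × 6.8200 / 26.9
    = 20.4600 / 26.9 ≈ 0.761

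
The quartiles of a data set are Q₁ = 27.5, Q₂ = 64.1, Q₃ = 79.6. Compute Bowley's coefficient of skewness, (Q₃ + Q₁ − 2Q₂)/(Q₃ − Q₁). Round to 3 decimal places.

numerator: Q₃ + Q₁ − 2Q₂ = 79.6 + 27.5 − 2×64.1 = -21.1000
denominator: Q₃ − Q₁ = 79.6 − 27.5 = 52.1000
Bowley skewness = -21.1000 / 52.1000 ≈ -0.405

-0.405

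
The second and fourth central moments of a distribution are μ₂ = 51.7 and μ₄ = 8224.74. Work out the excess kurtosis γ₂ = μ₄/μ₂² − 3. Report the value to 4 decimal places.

0.0771

μ₂² = 51.7² = 2672.89000
μ₄/μ₂² = 8224.74 / 2672.89000 = 3.07710
γ₂ = 3.07710 − 3 ≈ 0.0771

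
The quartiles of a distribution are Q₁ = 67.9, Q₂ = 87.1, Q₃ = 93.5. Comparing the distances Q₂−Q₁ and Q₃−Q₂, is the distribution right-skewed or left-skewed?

left-skewed

Q₂ − Q₁ = 19.2;  Q₃ − Q₂ = 6.4
Q₂ − Q₁ > Q₃ − Q₂ ⇒ the lower half is more spread out ⇒ left-skewed.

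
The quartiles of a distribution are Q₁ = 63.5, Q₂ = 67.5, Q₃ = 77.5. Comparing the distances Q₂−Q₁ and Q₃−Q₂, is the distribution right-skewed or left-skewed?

right-skewed

Q₂ − Q₁ = 4.0;  Q₃ − Q₂ = 10.0
Q₃ − Q₂ > Q₂ − Q₁ ⇒ the upper half is more spread out ⇒ right-skewed.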